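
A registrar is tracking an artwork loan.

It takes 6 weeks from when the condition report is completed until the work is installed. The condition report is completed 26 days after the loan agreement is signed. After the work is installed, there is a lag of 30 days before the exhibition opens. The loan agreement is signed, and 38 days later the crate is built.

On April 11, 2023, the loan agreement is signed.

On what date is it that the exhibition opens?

July 18, 2023

The loan agreement is signed: Apr 11, 2023.
The condition report is completed: Apr 11, 2023 + 26 days = May 7, 2023.
The work is installed: May 7, 2023 + 6 weeks = Jun 18, 2023.
The exhibition opens: Jun 18, 2023 + 30 days = Jul 18, 2023.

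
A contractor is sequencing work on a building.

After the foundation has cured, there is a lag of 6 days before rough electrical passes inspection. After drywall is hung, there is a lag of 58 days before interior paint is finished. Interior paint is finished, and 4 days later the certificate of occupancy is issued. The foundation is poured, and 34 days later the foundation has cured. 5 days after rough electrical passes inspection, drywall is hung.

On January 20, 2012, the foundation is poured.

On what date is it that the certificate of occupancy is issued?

The foundation is poured: Jan 20, 2012.
The foundation has cured: Jan 20, 2012 + 34 days = Feb 23, 2012.
Rough electrical passes inspection: Feb 23, 2012 + 6 days = Feb 29, 2012.
Drywall is hung: Feb 29, 2012 + 5 days = Mar 5, 2012.
Interior paint is finished: Mar 5, 2012 + 58 days = May 2, 2012.
The certificate of occupancy is issued: May 2, 2012 + 4 days = May 6, 2012.

May 6, 2012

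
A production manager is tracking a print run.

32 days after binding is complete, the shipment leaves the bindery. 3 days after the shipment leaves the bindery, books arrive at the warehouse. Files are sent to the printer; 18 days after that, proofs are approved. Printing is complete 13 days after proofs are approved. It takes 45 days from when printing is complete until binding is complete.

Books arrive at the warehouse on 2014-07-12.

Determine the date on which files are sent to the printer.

Books arrive at the warehouse: Jul 12, 2014.
The shipment leaves the bindery: Jul 12, 2014 − 3 days = Jul 9, 2014.
Binding is complete: Jul 9, 2014 − 32 days = Jun 7, 2014.
Printing is complete: Jun 7, 2014 − 45 days = Apr 23, 2014.
Proofs are approved: Apr 23, 2014 − 13 days = Apr 10, 2014.
Files are sent to the printer: Apr 10, 2014 − 18 days = Mar 23, 2014.

2014-03-23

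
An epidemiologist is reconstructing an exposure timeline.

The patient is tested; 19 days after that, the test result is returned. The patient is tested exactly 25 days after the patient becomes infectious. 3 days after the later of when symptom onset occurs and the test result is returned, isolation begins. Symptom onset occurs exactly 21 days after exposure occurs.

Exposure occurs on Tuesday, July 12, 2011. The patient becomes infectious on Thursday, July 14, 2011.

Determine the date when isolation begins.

Tuesday, August 30, 2011

Exposure occurs: Jul 12, 2011.
Symptom onset occurs: Jul 12, 2011 + 21 days = Aug 2, 2011.
The patient becomes infectious: Jul 14, 2011.
The patient is tested: Jul 14, 2011 + 25 days = Aug 8, 2011.
The test result is returned: Aug 8, 2011 + 19 days = Aug 27, 2011.
Both prerequisites met — symptom onset occurs (Aug 2, 2011), the test result is returned (Aug 27, 2011); the later is Aug 27, 2011.
Isolation begins: Aug 27, 2011 + 3 days = Aug 30, 2011.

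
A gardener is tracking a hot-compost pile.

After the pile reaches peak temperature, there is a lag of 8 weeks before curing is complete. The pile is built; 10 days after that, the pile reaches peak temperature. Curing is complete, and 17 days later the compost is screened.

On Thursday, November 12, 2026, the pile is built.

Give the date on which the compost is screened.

The pile is built: Nov 12, 2026.
The pile reaches peak temperature: Nov 12, 2026 + 10 days = Nov 22, 2026.
Curing is complete: Nov 22, 2026 + 8 weeks = Jan 17, 2027.
The compost is screened: Jan 17, 2027 + 17 days = Feb 3, 2027.

Wednesday, February 3, 2027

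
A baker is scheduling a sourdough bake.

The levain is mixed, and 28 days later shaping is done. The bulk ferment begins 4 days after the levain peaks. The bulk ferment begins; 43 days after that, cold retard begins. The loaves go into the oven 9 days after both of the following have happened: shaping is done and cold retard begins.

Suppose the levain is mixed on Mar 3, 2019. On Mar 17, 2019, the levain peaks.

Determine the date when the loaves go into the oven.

The levain is mixed: Mar 3, 2019.
Shaping is done: Mar 3, 2019 + 28 days = Mar 31, 2019.
The levain peaks: Mar 17, 2019.
The bulk ferment begins: Mar 17, 2019 + 4 days = Mar 21, 2019.
Cold retard begins: Mar 21, 2019 + 43 days = May 3, 2019.
Both prerequisites met — shaping is done (Mar 31, 2019), cold retard begins (May 3, 2019); the later is May 3, 2019.
The loaves go into the oven: May 3, 2019 + 9 days = May 12, 2019.

May 12, 2019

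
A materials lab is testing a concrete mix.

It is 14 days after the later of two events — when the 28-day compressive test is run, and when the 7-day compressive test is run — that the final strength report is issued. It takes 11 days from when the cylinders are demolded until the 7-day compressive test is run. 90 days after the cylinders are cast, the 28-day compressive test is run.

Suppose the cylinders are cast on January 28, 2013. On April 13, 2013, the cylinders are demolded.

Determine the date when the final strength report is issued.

The cylinders are cast: Jan 28, 2013.
The 28-day compressive test is run: Jan 28, 2013 + 90 days = Apr 28, 2013.
The cylinders are demolded: Apr 13, 2013.
The 7-day compressive test is run: Apr 13, 2013 + 11 days = Apr 24, 2013.
Both prerequisites met — the 28-day compressive test is run (Apr 28, 2013), the 7-day compressive test is run (Apr 24, 2013); the later is Apr 28, 2013.
The final strength report is issued: Apr 28, 2013 + 14 days = May 12, 2013.

May 12, 2013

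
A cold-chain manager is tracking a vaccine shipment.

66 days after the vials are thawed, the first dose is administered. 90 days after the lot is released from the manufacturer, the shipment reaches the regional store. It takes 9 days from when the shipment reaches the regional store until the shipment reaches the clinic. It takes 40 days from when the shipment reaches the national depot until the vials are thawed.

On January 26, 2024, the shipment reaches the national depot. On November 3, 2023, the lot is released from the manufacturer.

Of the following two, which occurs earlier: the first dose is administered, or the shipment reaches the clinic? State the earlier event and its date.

The shipment reaches the national depot: Jan 26, 2024.
The vials are thawed: Jan 26, 2024 + 40 days = Mar 6, 2024.
The first dose is administered: Mar 6, 2024 + 66 days = May 11, 2024.
The lot is released from the manufacturer: Nov 3, 2023.
The shipment reaches the regional store: Nov 3, 2023 + 90 days = Feb 1, 2024.
The shipment reaches the clinic: Feb 1, 2024 + 9 days = Feb 10, 2024.
Comparing: the first dose is administered on May 11, 2024 vs the shipment reaches the clinic on Feb 10, 2024. Earlier: the shipment reaches the clinic.

The shipment reaches the clinic — February 10, 2024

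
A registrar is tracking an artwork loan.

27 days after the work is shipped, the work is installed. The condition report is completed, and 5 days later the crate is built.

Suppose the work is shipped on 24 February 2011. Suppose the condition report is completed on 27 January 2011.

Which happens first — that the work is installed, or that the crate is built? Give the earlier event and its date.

The work is shipped: Feb 24, 2011.
The work is installed: Feb 24, 2011 + 27 days = Mar 23, 2011.
The condition report is completed: Jan 27, 2011.
The crate is built: Jan 27, 2011 + 5 days = Feb 1, 2011.
Comparing: the work is installed on Mar 23, 2011 vs the crate is built on Feb 1, 2011. Earlier: the crate is built.

The crate is built — 1 February 2011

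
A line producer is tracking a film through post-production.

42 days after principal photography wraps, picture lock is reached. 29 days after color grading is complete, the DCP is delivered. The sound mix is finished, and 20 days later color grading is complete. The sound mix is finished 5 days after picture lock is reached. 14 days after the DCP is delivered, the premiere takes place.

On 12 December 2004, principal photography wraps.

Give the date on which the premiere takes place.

1 April 2005

Principal photography wraps: Dec 12, 2004.
Picture lock is reached: Dec 12, 2004 + 42 days = Jan 23, 2005.
The sound mix is finished: Jan 23, 2005 + 5 days = Jan 28, 2005.
Color grading is complete: Jan 28, 2005 + 20 days = Feb 17, 2005.
The DCP is delivered: Feb 17, 2005 + 29 days = Mar 18, 2005.
The premiere takes place: Mar 18, 2005 + 14 days = Apr 1, 2005.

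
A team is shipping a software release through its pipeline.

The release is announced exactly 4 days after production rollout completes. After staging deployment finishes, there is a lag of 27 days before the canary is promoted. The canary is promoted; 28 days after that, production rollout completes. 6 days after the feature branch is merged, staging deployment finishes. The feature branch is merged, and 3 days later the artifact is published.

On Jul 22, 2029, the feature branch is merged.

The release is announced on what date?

Sep 25, 2029

The feature branch is merged: Jul 22, 2029.
Staging deployment finishes: Jul 22, 2029 + 6 days = Jul 28, 2029.
The canary is promoted: Jul 28, 2029 + 27 days = Aug 24, 2029.
Production rollout completes: Aug 24, 2029 + 28 days = Sep 21, 2029.
The release is announced: Sep 21, 2029 + 4 days = Sep 25, 2029.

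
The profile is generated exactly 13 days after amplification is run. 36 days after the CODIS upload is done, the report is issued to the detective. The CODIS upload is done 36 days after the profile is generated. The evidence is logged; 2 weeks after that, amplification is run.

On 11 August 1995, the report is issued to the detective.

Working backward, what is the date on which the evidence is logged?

4 May 1995

The report is issued to the detective: Aug 11, 1995.
The CODIS upload is done: Aug 11, 1995 − 36 days = Jul 6, 1995.
The profile is generated: Jul 6, 1995 − 36 days = May 31, 1995.
Amplification is run: May 31, 1995 − 13 days = May 18, 1995.
The evidence is logged: May 18, 1995 − 2 weeks = May 4, 1995.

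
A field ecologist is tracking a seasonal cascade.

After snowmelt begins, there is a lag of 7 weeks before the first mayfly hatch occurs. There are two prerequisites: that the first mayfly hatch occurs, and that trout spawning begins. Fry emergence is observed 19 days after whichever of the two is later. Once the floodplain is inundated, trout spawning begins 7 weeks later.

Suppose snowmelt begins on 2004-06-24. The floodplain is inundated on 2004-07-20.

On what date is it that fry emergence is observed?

Snowmelt begins: Jun 24, 2004.
The first mayfly hatch occurs: Jun 24, 2004 + 7 weeks = Aug 12, 2004.
The floodplain is inundated: Jul 20, 2004.
Trout spawning begins: Jul 20, 2004 + 7 weeks = Sep 7, 2004.
Both prerequisites met — the first mayfly hatch occurs (Aug 12, 2004), trout spawning begins (Sep 7, 2004); the later is Sep 7, 2004.
Fry emergence is observed: Sep 7, 2004 + 19 days = Sep 26, 2004.

2004-09-26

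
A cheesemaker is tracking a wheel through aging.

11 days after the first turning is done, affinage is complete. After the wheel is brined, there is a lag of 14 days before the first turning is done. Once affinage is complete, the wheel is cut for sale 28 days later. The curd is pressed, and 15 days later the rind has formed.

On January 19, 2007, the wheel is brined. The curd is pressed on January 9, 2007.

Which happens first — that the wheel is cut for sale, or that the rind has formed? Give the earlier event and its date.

The rind has formed — January 24, 2007

The wheel is brined: Jan 19, 2007.
The first turning is done: Jan 19, 2007 + 14 days = Feb 2, 2007.
Affinage is complete: Feb 2, 2007 + 11 days = Feb 13, 2007.
The wheel is cut for sale: Feb 13, 2007 + 28 days = Mar 13, 2007.
The curd is pressed: Jan 9, 2007.
The rind has formed: Jan 9, 2007 + 15 days = Jan 24, 2007.
Comparing: the wheel is cut for sale on Mar 13, 2007 vs the rind has formed on Jan 24, 2007. Earlier: the rind has formed.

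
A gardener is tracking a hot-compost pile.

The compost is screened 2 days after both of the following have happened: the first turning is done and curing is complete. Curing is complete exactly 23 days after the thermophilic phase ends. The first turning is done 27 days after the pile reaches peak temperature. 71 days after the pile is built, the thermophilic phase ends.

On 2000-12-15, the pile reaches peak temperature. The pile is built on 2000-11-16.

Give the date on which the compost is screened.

2001-02-20

The pile reaches peak temperature: Dec 15, 2000.
The first turning is done: Dec 15, 2000 + 27 days = Jan 11, 2001.
The pile is built: Nov 16, 2000.
The thermophilic phase ends: Nov 16, 2000 + 71 days = Jan 26, 2001.
Curing is complete: Jan 26, 2001 + 23 days = Feb 18, 2001.
Both prerequisites met — the first turning is done (Jan 11, 2001), curing is complete (Feb 18, 2001); the later is Feb 18, 2001.
The compost is screened: Feb 18, 2001 + 2 days = Feb 20, 2001.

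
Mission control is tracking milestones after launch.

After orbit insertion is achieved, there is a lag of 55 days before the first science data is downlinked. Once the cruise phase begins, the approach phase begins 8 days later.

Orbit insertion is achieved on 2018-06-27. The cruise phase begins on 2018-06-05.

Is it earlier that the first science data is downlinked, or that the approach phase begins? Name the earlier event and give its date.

The approach phase begins — 2018-06-13

Orbit insertion is achieved: Jun 27, 2018.
The first science data is downlinked: Jun 27, 2018 + 55 days = Aug 21, 2018.
The cruise phase begins: Jun 5, 2018.
The approach phase begins: Jun 5, 2018 + 8 days = Jun 13, 2018.
Comparing: the first science data is downlinked on Aug 21, 2018 vs the approach phase begins on Jun 13, 2018. Earlier: the approach phase begins.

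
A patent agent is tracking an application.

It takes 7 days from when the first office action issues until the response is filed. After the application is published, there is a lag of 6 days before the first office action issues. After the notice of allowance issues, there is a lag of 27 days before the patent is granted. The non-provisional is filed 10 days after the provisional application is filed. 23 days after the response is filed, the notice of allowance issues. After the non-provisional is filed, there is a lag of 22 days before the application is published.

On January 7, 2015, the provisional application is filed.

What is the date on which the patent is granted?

April 12, 2015

The provisional application is filed: Jan 7, 2015.
The non-provisional is filed: Jan 7, 2015 + 10 days = Jan 17, 2015.
The application is published: Jan 17, 2015 + 22 days = Feb 8, 2015.
The first office action issues: Feb 8, 2015 + 6 days = Feb 14, 2015.
The response is filed: Feb 14, 2015 + 7 days = Feb 21, 2015.
The notice of allowance issues: Feb 21, 2015 + 23 days = Mar 16, 2015.
The patent is granted: Mar 16, 2015 + 27 days = Apr 12, 2015.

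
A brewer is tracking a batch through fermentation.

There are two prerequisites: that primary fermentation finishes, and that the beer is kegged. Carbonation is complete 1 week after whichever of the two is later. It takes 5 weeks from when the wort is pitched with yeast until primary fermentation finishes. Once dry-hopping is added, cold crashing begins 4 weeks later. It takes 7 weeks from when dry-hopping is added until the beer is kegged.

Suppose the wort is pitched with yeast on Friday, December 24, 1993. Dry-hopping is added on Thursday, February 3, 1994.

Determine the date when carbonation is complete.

The wort is pitched with yeast: Dec 24, 1993.
Primary fermentation finishes: Dec 24, 1993 + 5 weeks = Jan 28, 1994.
Dry-hopping is added: Feb 3, 1994.
The beer is kegged: Feb 3, 1994 + 7 weeks = Mar 24, 1994.
Both prerequisites met — primary fermentation finishes (Jan 28, 1994), the beer is kegged (Mar 24, 1994); the later is Mar 24, 1994.
Carbonation is complete: Mar 24, 1994 + 1 week = Mar 31, 1994.

Thursday, March 31, 1994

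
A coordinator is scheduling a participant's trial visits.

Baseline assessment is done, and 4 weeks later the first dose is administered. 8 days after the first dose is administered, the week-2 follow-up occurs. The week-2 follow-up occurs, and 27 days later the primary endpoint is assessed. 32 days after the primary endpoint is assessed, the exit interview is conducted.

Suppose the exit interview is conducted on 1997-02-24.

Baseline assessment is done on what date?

1996-11-21

The exit interview is conducted: Feb 24, 1997.
The primary endpoint is assessed: Feb 24, 1997 − 32 days = Jan 23, 1997.
The week-2 follow-up occurs: Jan 23, 1997 − 27 days = Dec 27, 1996.
The first dose is administered: Dec 27, 1996 − 8 days = Dec 19, 1996.
Baseline assessment is done: Dec 19, 1996 − 4 weeks = Nov 21, 1996.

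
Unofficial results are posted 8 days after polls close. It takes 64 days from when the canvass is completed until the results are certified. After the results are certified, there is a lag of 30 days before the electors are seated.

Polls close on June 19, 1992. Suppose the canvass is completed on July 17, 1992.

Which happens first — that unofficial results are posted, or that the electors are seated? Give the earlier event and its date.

Polls close: Jun 19, 1992.
Unofficial results are posted: Jun 19, 1992 + 8 days = Jun 27, 1992.
The canvass is completed: Jul 17, 1992.
The results are certified: Jul 17, 1992 + 64 days = Sep 19, 1992.
The electors are seated: Sep 19, 1992 + 30 days = Oct 19, 1992.
Comparing: unofficial results are posted on Jun 27, 1992 vs the electors are seated on Oct 19, 1992. Earlier: unofficial results are posted.

Unofficial results are posted — June 27, 1992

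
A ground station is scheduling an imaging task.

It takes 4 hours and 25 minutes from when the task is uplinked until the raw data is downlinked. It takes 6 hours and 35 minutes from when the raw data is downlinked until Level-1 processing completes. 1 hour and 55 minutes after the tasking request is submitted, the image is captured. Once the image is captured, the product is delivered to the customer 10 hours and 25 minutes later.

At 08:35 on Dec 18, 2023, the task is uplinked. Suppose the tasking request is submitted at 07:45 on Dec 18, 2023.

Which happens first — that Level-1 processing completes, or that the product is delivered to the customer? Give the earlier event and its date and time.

Level-1 processing completes — 19:35 on Dec 18, 2023

The task is uplinked: 08:35 Dec 18, 2023.
The raw data is downlinked: 08:35 Dec 18, 2023 + 4h25m = 13:00 Dec 18, 2023.
Level-1 processing completes: 13:00 Dec 18, 2023 + 6h35m = 19:35 Dec 18, 2023.
The tasking request is submitted: 07:45 Dec 18, 2023.
The image is captured: 07:45 Dec 18, 2023 + 1h55m = 09:40 Dec 18, 2023.
The product is delivered to the customer: 09:40 Dec 18, 2023 + 10h25m = 20:05 Dec 18, 2023.
Comparing: Level-1 processing completes at 19:35 Dec 18, 2023 vs the product is delivered to the customer at 20:05 Dec 18, 2023. Earlier: Level-1 processing completes.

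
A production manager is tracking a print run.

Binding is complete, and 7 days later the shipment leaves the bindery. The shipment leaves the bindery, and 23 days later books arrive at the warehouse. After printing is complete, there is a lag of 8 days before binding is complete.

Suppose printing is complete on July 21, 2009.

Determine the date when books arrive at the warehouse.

August 28, 2009

Printing is complete: Jul 21, 2009.
Binding is complete: Jul 21, 2009 + 8 days = Jul 29, 2009.
The shipment leaves the bindery: Jul 29, 2009 + 7 days = Aug 5, 2009.
Books arrive at the warehouse: Aug 5, 2009 + 23 days = Aug 28, 2009.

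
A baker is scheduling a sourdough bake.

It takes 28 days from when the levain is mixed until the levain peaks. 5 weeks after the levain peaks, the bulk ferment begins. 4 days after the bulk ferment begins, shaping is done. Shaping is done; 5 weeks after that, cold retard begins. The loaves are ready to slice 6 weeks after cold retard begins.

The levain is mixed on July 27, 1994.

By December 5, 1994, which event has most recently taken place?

The levain is mixed: Jul 27, 1994.
The levain peaks: Jul 27, 1994 + 28 days = Aug 24, 1994.
The bulk ferment begins: Aug 24, 1994 + 5 weeks = Sep 28, 1994.
Shaping is done: Sep 28, 1994 + 4 days = Oct 2, 1994.
Cold retard begins: Oct 2, 1994 + 5 weeks = Nov 6, 1994.
The loaves are ready to slice: Nov 6, 1994 + 6 weeks = Dec 18, 1994.
Dec 5, 1994 falls between when cold retard begins (Nov 6, 1994) and when the loaves are ready to slice (Dec 18, 1994).

Cold retard begins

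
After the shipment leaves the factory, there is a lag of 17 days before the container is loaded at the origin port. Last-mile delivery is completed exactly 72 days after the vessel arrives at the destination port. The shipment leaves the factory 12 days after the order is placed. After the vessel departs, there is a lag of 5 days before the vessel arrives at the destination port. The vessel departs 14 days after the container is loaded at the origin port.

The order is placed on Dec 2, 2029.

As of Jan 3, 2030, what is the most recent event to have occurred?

The container is loaded at the origin port

The order is placed: Dec 2, 2029.
The shipment leaves the factory: Dec 2, 2029 + 12 days = Dec 14, 2029.
The container is loaded at the origin port: Dec 14, 2029 + 17 days = Dec 31, 2029.
The vessel departs: Dec 31, 2029 + 14 days = Jan 14, 2030.
The vessel arrives at the destination port: Jan 14, 2030 + 5 days = Jan 19, 2030.
Last-mile delivery is completed: Jan 19, 2030 + 72 days = Apr 1, 2030.
Jan 3, 2030 falls between when the container is loaded at the origin port (Dec 31, 2029) and when the vessel departs (Jan 14, 2030).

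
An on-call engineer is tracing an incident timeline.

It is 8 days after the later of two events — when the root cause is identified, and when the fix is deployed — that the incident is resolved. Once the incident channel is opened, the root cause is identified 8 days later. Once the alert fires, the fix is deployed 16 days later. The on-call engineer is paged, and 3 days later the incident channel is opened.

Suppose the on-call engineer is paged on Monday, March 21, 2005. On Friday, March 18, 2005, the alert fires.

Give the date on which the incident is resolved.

The on-call engineer is paged: Mar 21, 2005.
The incident channel is opened: Mar 21, 2005 + 3 days = Mar 24, 2005.
The root cause is identified: Mar 24, 2005 + 8 days = Apr 1, 2005.
The alert fires: Mar 18, 2005.
The fix is deployed: Mar 18, 2005 + 16 days = Apr 3, 2005.
Both prerequisites met — the root cause is identified (Apr 1, 2005), the fix is deployed (Apr 3, 2005); the later is Apr 3, 2005.
The incident is resolved: Apr 3, 2005 + 8 days = Apr 11, 2005.

Monday, April 11, 2005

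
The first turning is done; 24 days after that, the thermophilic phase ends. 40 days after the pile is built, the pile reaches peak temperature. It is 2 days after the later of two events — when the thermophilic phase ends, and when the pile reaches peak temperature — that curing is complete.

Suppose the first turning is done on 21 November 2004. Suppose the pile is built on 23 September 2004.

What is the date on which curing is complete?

The first turning is done: Nov 21, 2004.
The thermophilic phase ends: Nov 21, 2004 + 24 days = Dec 15, 2004.
The pile is built: Sep 23, 2004.
The pile reaches peak temperature: Sep 23, 2004 + 40 days = Nov 2, 2004.
Both prerequisites met — the thermophilic phase ends (Dec 15, 2004), the pile reaches peak temperature (Nov 2, 2004); the later is Dec 15, 2004.
Curing is complete: Dec 15, 2004 + 2 days = Dec 17, 2004.

17 December 2004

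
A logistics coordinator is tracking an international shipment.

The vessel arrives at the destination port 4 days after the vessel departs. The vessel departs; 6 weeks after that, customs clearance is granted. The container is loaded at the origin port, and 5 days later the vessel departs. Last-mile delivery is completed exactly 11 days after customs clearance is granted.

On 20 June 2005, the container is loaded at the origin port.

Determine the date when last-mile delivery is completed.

The container is loaded at the origin port: Jun 20, 2005.
The vessel departs: Jun 20, 2005 + 5 days = Jun 25, 2005.
Customs clearance is granted: Jun 25, 2005 + 6 weeks = Aug 6, 2005.
Last-mile delivery is completed: Aug 6, 2005 + 11 days = Aug 17, 2005.

17 August 2005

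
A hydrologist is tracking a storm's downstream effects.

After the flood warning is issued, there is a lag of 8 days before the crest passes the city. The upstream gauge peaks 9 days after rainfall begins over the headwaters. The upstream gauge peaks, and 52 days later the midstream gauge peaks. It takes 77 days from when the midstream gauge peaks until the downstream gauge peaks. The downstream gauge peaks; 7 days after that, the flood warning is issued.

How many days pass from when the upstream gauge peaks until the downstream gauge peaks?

129 days

Causal path: the upstream gauge peaks → the midstream gauge peaks → the downstream gauge peaks.
Total delay along the path: 52 + 77 = 129 days.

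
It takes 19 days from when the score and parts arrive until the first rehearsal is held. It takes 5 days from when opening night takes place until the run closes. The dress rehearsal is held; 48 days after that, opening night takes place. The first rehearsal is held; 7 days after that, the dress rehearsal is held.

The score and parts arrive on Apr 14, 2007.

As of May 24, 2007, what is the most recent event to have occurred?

The score and parts arrive: Apr 14, 2007.
The first rehearsal is held: Apr 14, 2007 + 19 days = May 3, 2007.
The dress rehearsal is held: May 3, 2007 + 7 days = May 10, 2007.
Opening night takes place: May 10, 2007 + 48 days = Jun 27, 2007.
The run closes: Jun 27, 2007 + 5 days = Jul 2, 2007.
May 24, 2007 falls between when the dress rehearsal is held (May 10, 2007) and when opening night takes place (Jun 27, 2007).

The dress rehearsal is held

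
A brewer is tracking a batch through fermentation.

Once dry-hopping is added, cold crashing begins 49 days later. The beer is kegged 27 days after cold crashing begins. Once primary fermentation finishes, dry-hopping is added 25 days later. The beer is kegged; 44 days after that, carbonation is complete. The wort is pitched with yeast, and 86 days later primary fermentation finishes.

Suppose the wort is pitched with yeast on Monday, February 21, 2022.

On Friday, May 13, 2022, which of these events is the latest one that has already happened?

The wort is pitched with yeast: Feb 21, 2022.
Primary fermentation finishes: Feb 21, 2022 + 86 days = May 18, 2022.
Dry-hopping is added: May 18, 2022 + 25 days = Jun 12, 2022.
Cold crashing begins: Jun 12, 2022 + 49 days = Jul 31, 2022.
The beer is kegged: Jul 31, 2022 + 27 days = Aug 27, 2022.
Carbonation is complete: Aug 27, 2022 + 44 days = Oct 10, 2022.
May 13, 2022 falls between when the wort is pitched with yeast (Feb 21, 2022) and when primary fermentation finishes (May 18, 2022).

The wort is pitched with yeast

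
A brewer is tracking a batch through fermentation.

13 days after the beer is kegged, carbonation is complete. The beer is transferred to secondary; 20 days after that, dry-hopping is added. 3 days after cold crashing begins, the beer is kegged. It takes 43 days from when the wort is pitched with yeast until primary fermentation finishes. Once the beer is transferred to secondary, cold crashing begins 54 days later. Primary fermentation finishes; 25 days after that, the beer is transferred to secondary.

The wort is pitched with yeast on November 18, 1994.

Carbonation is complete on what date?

April 5, 1995

The wort is pitched with yeast: Nov 18, 1994.
Primary fermentation finishes: Nov 18, 1994 + 43 days = Dec 31, 1994.
The beer is transferred to secondary: Dec 31, 1994 + 25 days = Jan 25, 1995.
Cold crashing begins: Jan 25, 1995 + 54 days = Mar 20, 1995.
The beer is kegged: Mar 20, 1995 + 3 days = Mar 23, 1995.
Carbonation is complete: Mar 23, 1995 + 13 days = Apr 5, 1995.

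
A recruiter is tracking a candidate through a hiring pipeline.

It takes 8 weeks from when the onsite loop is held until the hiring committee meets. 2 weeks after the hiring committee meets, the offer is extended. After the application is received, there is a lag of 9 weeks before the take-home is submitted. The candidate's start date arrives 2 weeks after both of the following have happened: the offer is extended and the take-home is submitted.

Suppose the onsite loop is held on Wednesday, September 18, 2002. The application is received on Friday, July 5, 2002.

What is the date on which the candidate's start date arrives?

Wednesday, December 11, 2002

The onsite loop is held: Sep 18, 2002.
The hiring committee meets: Sep 18, 2002 + 8 weeks = Nov 13, 2002.
The offer is extended: Nov 13, 2002 + 2 weeks = Nov 27, 2002.
The application is received: Jul 5, 2002.
The take-home is submitted: Jul 5, 2002 + 9 weeks = Sep 6, 2002.
Both prerequisites met — the offer is extended (Nov 27, 2002), the take-home is submitted (Sep 6, 2002); the later is Nov 27, 2002.
The candidate's start date arrives: Nov 27, 2002 + 2 weeks = Dec 11, 2002.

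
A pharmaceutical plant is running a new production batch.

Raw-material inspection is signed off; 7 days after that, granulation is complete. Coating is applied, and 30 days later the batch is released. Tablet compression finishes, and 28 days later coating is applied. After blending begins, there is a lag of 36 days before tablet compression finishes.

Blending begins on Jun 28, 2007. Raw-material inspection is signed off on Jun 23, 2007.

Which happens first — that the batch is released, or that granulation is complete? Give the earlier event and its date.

Blending begins: Jun 28, 2007.
Tablet compression finishes: Jun 28, 2007 + 36 days = Aug 3, 2007.
Coating is applied: Aug 3, 2007 + 28 days = Aug 31, 2007.
The batch is released: Aug 31, 2007 + 30 days = Sep 30, 2007.
Raw-material inspection is signed off: Jun 23, 2007.
Granulation is complete: Jun 23, 2007 + 7 days = Jun 30, 2007.
Comparing: the batch is released on Sep 30, 2007 vs granulation is complete on Jun 30, 2007. Earlier: granulation is complete.

Granulation is complete — Jun 30, 2007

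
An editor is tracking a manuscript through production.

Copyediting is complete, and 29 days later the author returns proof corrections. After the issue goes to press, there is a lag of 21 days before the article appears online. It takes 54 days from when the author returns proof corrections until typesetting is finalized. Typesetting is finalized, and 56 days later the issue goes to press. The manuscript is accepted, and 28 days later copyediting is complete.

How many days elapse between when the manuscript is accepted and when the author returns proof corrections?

Causal path: the manuscript is accepted → copyediting is complete → the author returns proof corrections.
Total delay along the path: 28 + 29 = 57 days.

57 days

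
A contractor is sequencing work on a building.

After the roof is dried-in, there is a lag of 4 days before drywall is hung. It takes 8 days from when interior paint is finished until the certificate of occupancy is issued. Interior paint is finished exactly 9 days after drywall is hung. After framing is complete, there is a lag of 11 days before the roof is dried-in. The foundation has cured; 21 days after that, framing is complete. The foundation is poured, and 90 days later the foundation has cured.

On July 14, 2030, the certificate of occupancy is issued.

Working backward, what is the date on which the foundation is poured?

February 21, 2030

The certificate of occupancy is issued: Jul 14, 2030.
Interior paint is finished: Jul 14, 2030 − 8 days = Jul 6, 2030.
Drywall is hung: Jul 6, 2030 − 9 days = Jun 27, 2030.
The roof is dried-in: Jun 27, 2030 − 4 days = Jun 23, 2030.
Framing is complete: Jun 23, 2030 − 11 days = Jun 12, 2030.
The foundation has cured: Jun 12, 2030 − 21 days = May 22, 2030.
The foundation is poured: May 22, 2030 − 90 days = Feb 21, 2030.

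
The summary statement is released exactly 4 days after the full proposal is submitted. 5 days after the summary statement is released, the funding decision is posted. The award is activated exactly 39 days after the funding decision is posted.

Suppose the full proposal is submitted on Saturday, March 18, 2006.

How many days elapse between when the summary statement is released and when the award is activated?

Causal path: the summary statement is released → the funding decision is posted → the award is activated.
Total delay along the path: 5 + 39 = 44 days.

44 days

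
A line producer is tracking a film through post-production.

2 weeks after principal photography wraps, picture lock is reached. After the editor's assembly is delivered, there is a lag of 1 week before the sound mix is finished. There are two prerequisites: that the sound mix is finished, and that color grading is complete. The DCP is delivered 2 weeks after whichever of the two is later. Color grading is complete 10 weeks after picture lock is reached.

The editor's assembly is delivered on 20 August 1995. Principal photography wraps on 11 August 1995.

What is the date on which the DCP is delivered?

The editor's assembly is delivered: Aug 20, 1995.
The sound mix is finished: Aug 20, 1995 + 1 week = Aug 27, 1995.
Principal photography wraps: Aug 11, 1995.
Picture lock is reached: Aug 11, 1995 + 2 weeks = Aug 25, 1995.
Color grading is complete: Aug 25, 1995 + 10 weeks = Nov 3, 1995.
Both prerequisites met — the sound mix is finished (Aug 27, 1995), color grading is complete (Nov 3, 1995); the later is Nov 3, 1995.
The DCP is delivered: Nov 3, 1995 + 2 weeks = Nov 17, 1995.

17 November 1995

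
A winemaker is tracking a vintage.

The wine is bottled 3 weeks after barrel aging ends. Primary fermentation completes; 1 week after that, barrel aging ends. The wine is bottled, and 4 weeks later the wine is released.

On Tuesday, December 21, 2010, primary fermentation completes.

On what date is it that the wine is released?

Primary fermentation completes: Dec 21, 2010.
Barrel aging ends: Dec 21, 2010 + 1 week = Dec 28, 2010.
The wine is bottled: Dec 28, 2010 + 3 weeks = Jan 18, 2011.
The wine is released: Jan 18, 2011 + 4 weeks = Feb 15, 2011.

Tuesday, February 15, 2011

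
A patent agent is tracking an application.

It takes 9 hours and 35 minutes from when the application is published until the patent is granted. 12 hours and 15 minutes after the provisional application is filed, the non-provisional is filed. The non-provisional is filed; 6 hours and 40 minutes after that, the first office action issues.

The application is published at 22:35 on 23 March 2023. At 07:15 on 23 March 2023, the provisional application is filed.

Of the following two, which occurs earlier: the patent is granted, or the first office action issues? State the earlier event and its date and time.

The first office action issues — 02:10 on 24 March 2023

The application is published: 22:35 Mar 23, 2023.
The patent is granted: 22:35 Mar 23, 2023 + 9h35m = 08:10 Mar 24, 2023.
The provisional application is filed: 07:15 Mar 23, 2023.
The non-provisional is filed: 07:15 Mar 23, 2023 + 12h15m = 19:30 Mar 23, 2023.
The first office action issues: 19:30 Mar 23, 2023 + 6h40m = 02:10 Mar 24, 2023.
Comparing: the patent is granted at 08:10 Mar 24, 2023 vs the first office action issues at 02:10 Mar 24, 2023. Earlier: the first office action issues.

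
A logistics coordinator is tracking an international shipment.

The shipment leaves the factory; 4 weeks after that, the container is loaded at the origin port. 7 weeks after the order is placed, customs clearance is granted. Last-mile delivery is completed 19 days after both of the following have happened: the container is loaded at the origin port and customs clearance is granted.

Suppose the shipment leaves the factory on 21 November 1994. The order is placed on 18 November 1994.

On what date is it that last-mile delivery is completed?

The shipment leaves the factory: Nov 21, 1994.
The container is loaded at the origin port: Nov 21, 1994 + 4 weeks = Dec 19, 1994.
The order is placed: Nov 18, 1994.
Customs clearance is granted: Nov 18, 1994 + 7 weeks = Jan 6, 1995.
Both prerequisites met — the container is loaded at the origin port (Dec 19, 1994), customs clearance is granted (Jan 6, 1995); the later is Jan 6, 1995.
Last-mile delivery is completed: Jan 6, 1995 + 19 days = Jan 25, 1995.

25 January 1995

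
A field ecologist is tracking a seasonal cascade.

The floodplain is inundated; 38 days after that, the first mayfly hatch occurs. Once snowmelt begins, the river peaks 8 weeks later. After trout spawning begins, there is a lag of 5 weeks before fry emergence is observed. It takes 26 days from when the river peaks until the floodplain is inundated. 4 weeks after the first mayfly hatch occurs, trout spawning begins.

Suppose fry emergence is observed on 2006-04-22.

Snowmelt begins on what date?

Fry emergence is observed: Apr 22, 2006.
Trout spawning begins: Apr 22, 2006 − 5 weeks = Mar 18, 2006.
The first mayfly hatch occurs: Mar 18, 2006 − 4 weeks = Feb 18, 2006.
The floodplain is inundated: Feb 18, 2006 − 38 days = Jan 11, 2006.
The river peaks: Jan 11, 2006 − 26 days = Dec 16, 2005.
Snowmelt begins: Dec 16, 2005 − 8 weeks = Oct 21, 2005.

2005-10-21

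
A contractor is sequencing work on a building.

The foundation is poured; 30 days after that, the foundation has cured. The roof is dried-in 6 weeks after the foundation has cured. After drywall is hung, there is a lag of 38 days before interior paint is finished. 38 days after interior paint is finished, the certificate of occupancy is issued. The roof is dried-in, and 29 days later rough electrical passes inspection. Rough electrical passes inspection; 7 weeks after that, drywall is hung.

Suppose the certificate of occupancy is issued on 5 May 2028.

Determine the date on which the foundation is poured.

22 September 2027

The certificate of occupancy is issued: May 5, 2028.
Interior paint is finished: May 5, 2028 − 38 days = Mar 28, 2028.
Drywall is hung: Mar 28, 2028 − 38 days = Feb 19, 2028.
Rough electrical passes inspection: Feb 19, 2028 − 7 weeks = Jan 1, 2028.
The roof is dried-in: Jan 1, 2028 − 29 days = Dec 3, 2027.
The foundation has cured: Dec 3, 2027 − 6 weeks = Oct 22, 2027.
The foundation is poured: Oct 22, 2027 − 30 days = Sep 22, 2027.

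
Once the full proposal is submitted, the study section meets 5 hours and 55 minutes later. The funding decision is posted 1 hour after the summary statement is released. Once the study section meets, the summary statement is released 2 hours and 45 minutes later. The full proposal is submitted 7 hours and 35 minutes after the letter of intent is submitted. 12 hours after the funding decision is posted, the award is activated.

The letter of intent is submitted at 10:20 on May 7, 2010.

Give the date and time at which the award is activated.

15:35 on May 8, 2010

The letter of intent is submitted: 10:20 May 7, 2010.
The full proposal is submitted: 10:20 May 7, 2010 + 7h35m = 17:55 May 7, 2010.
The study section meets: 17:55 May 7, 2010 + 5h55m = 23:50 May 7, 2010.
The summary statement is released: 23:50 May 7, 2010 + 2h45m = 02:35 May 8, 2010.
The funding decision is posted: 02:35 May 8, 2010 + 1h = 03:35 May 8, 2010.
The award is activated: 03:35 May 8, 2010 + 12h = 15:35 May 8, 2010.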